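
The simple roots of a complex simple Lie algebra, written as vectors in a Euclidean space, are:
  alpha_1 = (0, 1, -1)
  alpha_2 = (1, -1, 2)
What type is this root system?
Compute the Cartan integers a_ij = 2(alpha_i, alpha_j)/(alpha_j, alpha_j); the resulting 2x2 Cartan matrix is
[[2, -1], [-3, 2]].
The roots have two lengths (squared-length ratio 3:1); the short ones are alpha_{1}. The associated Dynkin diagram is two nodes joined by a triple edge (G_2), so the type is G_2.

G2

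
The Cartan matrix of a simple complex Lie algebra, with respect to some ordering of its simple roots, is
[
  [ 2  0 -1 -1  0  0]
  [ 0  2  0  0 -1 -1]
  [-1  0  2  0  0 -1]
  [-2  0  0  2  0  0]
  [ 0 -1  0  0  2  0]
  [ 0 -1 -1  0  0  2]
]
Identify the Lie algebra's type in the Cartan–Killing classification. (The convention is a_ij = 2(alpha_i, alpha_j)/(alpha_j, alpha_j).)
type C_6

The matrix has rank 6 with 2's on the diagonal. Reading the off-diagonal entries as Dynkin edges (a single edge where a_ij = a_ji = -1; a double or triple edge where a_ij * a_ji = 2 or 3), the diagram is a chain of 6 nodes with a double edge at one end; the terminal node there is the unique long simple root (C_6). One simple-root ordering that puts it in standard form is (alpha_5, alpha_2, alpha_6, alpha_3, alpha_1, alpha_4). So the algebra is type C_6, i.e. sp(12).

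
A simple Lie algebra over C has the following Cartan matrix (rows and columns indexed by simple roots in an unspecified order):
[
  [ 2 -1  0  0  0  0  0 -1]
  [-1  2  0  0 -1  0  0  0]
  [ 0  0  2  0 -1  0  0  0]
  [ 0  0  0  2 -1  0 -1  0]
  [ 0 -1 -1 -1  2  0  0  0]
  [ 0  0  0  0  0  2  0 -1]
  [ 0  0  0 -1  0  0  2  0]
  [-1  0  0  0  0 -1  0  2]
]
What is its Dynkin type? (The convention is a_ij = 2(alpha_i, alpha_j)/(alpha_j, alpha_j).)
The matrix has rank 8 with 2's on the diagonal. Reading the off-diagonal entries as Dynkin edges (a single edge where a_ij = a_ji = -1; a double or triple edge where a_ij * a_ji = 2 or 3), the diagram is a chain of 7 nodes with one extra node attached to the third node from one end (E_8). One simple-root ordering that puts it in standard form is (alpha_7, alpha_3, alpha_4, alpha_5, alpha_2, alpha_1, alpha_8, alpha_6). So the algebra is type E_8.

E_8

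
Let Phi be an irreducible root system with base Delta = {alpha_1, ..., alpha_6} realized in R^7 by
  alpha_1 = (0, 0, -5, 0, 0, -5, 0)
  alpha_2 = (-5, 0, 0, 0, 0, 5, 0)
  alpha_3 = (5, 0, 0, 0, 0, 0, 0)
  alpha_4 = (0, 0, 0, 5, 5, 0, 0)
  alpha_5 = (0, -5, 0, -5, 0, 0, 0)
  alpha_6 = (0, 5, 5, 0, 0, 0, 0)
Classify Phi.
B6

Compute the Cartan integers a_ij = 2(alpha_i, alpha_j)/(alpha_j, alpha_j); the resulting 6x6 Cartan matrix is
[[2, -1, 0, 0, 0, -1], [-1, 2, -2, 0, 0, 0], [0, -1, 2, 0, 0, 0], [0, 0, 0, 2, -1, 0], [0, 0, 0, -1, 2, -1], [-1, 0, 0, 0, -1, 2]].
The roots have two lengths (squared-length ratio 2:1); the short ones are alpha_{3}. The associated Dynkin diagram is a chain of 6 nodes with a double edge at one end; the terminal node there is the unique short simple root (B_6), so the type is B_6 (the algebra so(13)).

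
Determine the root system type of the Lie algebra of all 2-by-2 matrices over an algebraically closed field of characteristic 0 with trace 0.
type A_1

This is sl(2), which has dimension 2^2 - 1 = 3 and rank 2 - 1 = 1 (a Cartan subalgebra is the diagonal traceless matrices). In the classification of classical Lie algebras, the special linear algebra sl(n+1) has type A_n; here n = 1, so the Dynkin diagram is a chain of 1 nodes with single edges (A_1). Hence the type is A_1.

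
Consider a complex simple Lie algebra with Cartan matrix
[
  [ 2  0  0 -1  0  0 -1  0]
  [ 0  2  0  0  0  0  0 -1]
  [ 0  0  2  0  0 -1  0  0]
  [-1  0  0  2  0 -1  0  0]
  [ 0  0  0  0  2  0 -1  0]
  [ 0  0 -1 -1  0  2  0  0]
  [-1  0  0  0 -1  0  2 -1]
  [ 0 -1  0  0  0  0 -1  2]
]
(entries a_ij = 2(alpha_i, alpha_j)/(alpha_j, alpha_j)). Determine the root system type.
type E_8

The matrix has rank 8 with 2's on the diagonal. Reading the off-diagonal entries as Dynkin edges (a single edge where a_ij = a_ji = -1; a double or triple edge where a_ij * a_ji = 2 or 3), the diagram is a chain of 7 nodes with one extra node attached to the third node from one end (E_8). One simple-root ordering that puts it in standard form is (alpha_2, alpha_5, alpha_8, alpha_7, alpha_1, alpha_4, alpha_6, alpha_3). So the algebra is type E_8.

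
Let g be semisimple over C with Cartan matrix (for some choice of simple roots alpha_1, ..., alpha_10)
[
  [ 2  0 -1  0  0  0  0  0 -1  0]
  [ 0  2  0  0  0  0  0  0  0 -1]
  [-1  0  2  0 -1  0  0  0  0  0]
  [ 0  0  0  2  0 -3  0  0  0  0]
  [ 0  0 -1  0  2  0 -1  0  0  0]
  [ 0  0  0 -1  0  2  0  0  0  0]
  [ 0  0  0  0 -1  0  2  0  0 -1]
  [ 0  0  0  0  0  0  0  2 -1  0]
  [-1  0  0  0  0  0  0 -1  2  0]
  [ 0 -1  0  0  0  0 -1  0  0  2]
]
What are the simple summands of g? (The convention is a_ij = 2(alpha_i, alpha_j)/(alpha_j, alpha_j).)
The diagram associated to this matrix has two connected components: the simple roots {alpha_1, alpha_2, alpha_3, alpha_5, alpha_7, alpha_8, alpha_9, alpha_10} form a chain of 8 nodes with single edges (A_8), and {alpha_4, alpha_6} form two nodes joined by a triple edge (G_2). A semisimple Lie algebra decomposes uniquely as the direct sum of simple ideals, one per connected component of its Dynkin diagram, so g ≅ A_8 ⊕ G_2 (dimension 80 + 14 = 94).

A_8 ⊕ G_2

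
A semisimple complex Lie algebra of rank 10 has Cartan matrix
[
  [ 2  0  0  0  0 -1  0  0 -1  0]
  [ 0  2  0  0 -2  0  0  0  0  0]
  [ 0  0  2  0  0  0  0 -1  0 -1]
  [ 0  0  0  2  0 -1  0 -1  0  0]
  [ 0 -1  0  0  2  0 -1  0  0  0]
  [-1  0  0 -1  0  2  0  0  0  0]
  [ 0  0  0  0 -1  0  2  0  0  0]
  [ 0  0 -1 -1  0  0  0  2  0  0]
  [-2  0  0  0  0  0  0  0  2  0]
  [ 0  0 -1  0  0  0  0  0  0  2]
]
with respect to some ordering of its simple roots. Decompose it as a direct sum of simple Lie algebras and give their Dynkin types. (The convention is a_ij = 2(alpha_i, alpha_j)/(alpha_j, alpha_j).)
The diagram associated to this matrix has two connected components: the simple roots {alpha_2, alpha_5, alpha_7} form a chain of 3 nodes with a double edge at one end; the terminal node there is the unique long simple root (C_3), and {alpha_1, alpha_3, alpha_4, alpha_6, alpha_8, alpha_9, alpha_10} form a chain of 7 nodes with a double edge at one end; the terminal node there is the unique long simple root (C_7). A semisimple Lie algebra decomposes uniquely as the direct sum of simple ideals, one per connected component of its Dynkin diagram, so g ≅ C_3 ⊕ C_7 (dimension 21 + 105 = 126).

C_3 + C_7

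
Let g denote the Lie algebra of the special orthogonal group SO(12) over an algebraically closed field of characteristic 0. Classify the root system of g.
D_6 (so(12))

This is so(12) with 12 even, which has dimension 12(12-1)/2 = 66 and rank 12/2 = 6. In the classification of classical Lie algebras, the orthogonal algebra so(2n) in an even number of variables has type D_n; here n = 6, so the Dynkin diagram is a chain of 4 nodes with a fork of two nodes at one end (D_6). Hence the type is D_6.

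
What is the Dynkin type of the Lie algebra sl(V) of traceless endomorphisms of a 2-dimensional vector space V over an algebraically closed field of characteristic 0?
A_1 (sl(2))

This is sl(2), which has dimension 2^2 - 1 = 3 and rank 2 - 1 = 1 (a Cartan subalgebra is the diagonal traceless matrices). In the classification of classical Lie algebras, the special linear algebra sl(n+1) has type A_n; here n = 1, so the Dynkin diagram is a chain of 1 nodes with single edges (A_1). Hence the type is A_1.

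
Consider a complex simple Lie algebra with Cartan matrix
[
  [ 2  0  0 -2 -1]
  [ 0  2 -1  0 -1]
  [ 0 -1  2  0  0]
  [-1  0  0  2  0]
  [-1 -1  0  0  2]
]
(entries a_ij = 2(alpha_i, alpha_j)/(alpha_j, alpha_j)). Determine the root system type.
The matrix has rank 5 with 2's on the diagonal. Reading the off-diagonal entries as Dynkin edges (a single edge where a_ij = a_ji = -1; a double or triple edge where a_ij * a_ji = 2 or 3), the diagram is a chain of 5 nodes with a double edge at one end; the terminal node there is the unique short simple root (B_5). One simple-root ordering that puts it in standard form is (alpha_3, alpha_2, alpha_5, alpha_1, alpha_4). So the algebra is type B_5, i.e. so(11).

type B_5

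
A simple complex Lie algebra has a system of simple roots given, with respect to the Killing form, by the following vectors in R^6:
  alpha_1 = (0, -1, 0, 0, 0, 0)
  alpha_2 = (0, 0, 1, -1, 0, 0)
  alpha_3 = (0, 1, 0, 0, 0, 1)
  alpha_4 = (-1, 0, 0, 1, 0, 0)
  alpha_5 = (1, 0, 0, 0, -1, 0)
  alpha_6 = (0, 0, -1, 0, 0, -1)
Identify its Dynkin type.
B_6

Compute the Cartan integers a_ij = 2(alpha_i, alpha_j)/(alpha_j, alpha_j); the resulting 6x6 Cartan matrix is
[[2, 0, -1, 0, 0, 0], [0, 2, 0, -1, 0, -1], [-2, 0, 2, 0, 0, -1], [0, -1, 0, 2, -1, 0], [0, 0, 0, -1, 2, 0], [0, -1, -1, 0, 0, 2]].
The roots have two lengths (squared-length ratio 2:1); the short ones are alpha_{1}. The associated Dynkin diagram is a chain of 6 nodes with a double edge at one end; the terminal node there is the unique short simple root (B_6), so the type is B_6 (the algebra so(13)).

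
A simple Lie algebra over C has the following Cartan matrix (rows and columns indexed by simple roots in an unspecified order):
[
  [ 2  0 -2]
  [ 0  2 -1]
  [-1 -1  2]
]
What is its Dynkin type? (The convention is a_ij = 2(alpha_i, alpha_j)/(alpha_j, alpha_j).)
The matrix has rank 3 with 2's on the diagonal. Reading the off-diagonal entries as Dynkin edges (a single edge where a_ij = a_ji = -1; a double or triple edge where a_ij * a_ji = 2 or 3), the diagram is a chain of 3 nodes with a double edge at one end; the terminal node there is the unique long simple root (C_3). One simple-root ordering that puts it in standard form is (alpha_2, alpha_3, alpha_1). So the algebra is type C_3, i.e. sp(6).

C_3 (sp(6))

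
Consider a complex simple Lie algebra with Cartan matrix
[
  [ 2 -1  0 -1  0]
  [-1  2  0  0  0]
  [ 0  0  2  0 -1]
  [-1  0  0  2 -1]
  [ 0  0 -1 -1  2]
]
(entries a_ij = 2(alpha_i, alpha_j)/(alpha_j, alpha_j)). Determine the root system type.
A5

The matrix has rank 5 with 2's on the diagonal. Reading the off-diagonal entries as Dynkin edges (a single edge where a_ij = a_ji = -1; a double or triple edge where a_ij * a_ji = 2 or 3), the diagram is a chain of 5 nodes with single edges (A_5). One simple-root ordering that puts it in standard form is (alpha_2, alpha_1, alpha_4, alpha_5, alpha_3). So the algebra is type A_5, i.e. sl(6).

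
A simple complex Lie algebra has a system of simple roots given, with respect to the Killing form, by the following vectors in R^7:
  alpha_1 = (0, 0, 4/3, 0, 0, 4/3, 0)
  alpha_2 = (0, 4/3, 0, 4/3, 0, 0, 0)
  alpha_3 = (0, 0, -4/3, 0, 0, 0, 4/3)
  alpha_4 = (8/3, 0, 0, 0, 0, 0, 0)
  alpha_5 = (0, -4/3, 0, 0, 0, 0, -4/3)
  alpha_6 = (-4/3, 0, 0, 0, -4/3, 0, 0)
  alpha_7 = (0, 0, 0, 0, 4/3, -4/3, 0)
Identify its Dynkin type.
C7

Compute the Cartan integers a_ij = 2(alpha_i, alpha_j)/(alpha_j, alpha_j); the resulting 7x7 Cartan matrix is
[[2, 0, -1, 0, 0, 0, -1], [0, 2, 0, 0, -1, 0, 0], [-1, 0, 2, 0, -1, 0, 0], [0, 0, 0, 2, 0, -2, 0], [0, -1, -1, 0, 2, 0, 0], [0, 0, 0, -1, 0, 2, -1], [-1, 0, 0, 0, 0, -1, 2]].
The roots have two lengths (squared-length ratio 2:1); the short ones are alpha_{1,2,3,5,6,7}. The associated Dynkin diagram is a chain of 7 nodes with a double edge at one end; the terminal node there is the unique long simple root (C_7), so the type is C_7 (the algebra sp(14)).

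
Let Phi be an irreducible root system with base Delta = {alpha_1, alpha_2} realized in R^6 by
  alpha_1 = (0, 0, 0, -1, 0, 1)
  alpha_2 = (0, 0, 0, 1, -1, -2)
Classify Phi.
Compute the Cartan integers a_ij = 2(alpha_i, alpha_j)/(alpha_j, alpha_j); the resulting 2x2 Cartan matrix is
[[2, -1], [-3, 2]].
The roots have two lengths (squared-length ratio 3:1); the short ones are alpha_{1}. The associated Dynkin diagram is two nodes joined by a triple edge (G_2), so the type is G_2.

G2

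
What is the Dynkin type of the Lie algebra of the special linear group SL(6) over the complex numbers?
This is sl(6), which has dimension 6^2 - 1 = 35 and rank 6 - 1 = 5 (a Cartan subalgebra is the diagonal traceless matrices). In the classification of classical Lie algebras, the special linear algebra sl(n+1) has type A_n; here n = 5, so the Dynkin diagram is a chain of 5 nodes with single edges (A_5). Hence the type is A_5.

A_5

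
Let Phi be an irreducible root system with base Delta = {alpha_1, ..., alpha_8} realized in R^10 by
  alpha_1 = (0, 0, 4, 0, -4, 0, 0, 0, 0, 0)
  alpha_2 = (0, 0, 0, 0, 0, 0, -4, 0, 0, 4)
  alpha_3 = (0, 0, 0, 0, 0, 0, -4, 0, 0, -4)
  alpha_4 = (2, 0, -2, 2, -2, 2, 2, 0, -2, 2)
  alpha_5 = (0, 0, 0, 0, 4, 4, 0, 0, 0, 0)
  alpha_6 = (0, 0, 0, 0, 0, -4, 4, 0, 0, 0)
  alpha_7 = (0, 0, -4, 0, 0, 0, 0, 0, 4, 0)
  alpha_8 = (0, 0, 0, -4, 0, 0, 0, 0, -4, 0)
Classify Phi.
type E_8

Compute the Cartan integers a_ij = 2(alpha_i, alpha_j)/(alpha_j, alpha_j); the resulting 8x8 Cartan matrix is
[[2, 0, 0, 0, -1, 0, -1, 0], [0, 2, 0, 0, 0, -1, 0, 0], [0, 0, 2, -1, 0, -1, 0, 0], [0, 0, -1, 2, 0, 0, 0, 0], [-1, 0, 0, 0, 2, -1, 0, 0], [0, -1, -1, 0, -1, 2, 0, 0], [-1, 0, 0, 0, 0, 0, 2, -1], [0, 0, 0, 0, 0, 0, -1, 2]].
All simple roots have the same length, so the diagram is simply laced. The associated Dynkin diagram is a chain of 7 nodes with one extra node attached to the third node from one end (E_8), so the type is E_8.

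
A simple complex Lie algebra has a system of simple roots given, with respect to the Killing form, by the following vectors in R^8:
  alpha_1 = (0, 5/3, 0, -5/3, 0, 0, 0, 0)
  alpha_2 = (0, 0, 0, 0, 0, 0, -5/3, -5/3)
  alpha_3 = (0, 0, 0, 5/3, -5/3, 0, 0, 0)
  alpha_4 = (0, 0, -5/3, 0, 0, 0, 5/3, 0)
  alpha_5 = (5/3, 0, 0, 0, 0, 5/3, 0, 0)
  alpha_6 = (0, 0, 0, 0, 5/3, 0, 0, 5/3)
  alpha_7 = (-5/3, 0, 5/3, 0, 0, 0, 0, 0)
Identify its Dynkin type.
Compute the Cartan integers a_ij = 2(alpha_i, alpha_j)/(alpha_j, alpha_j); the resulting 7x7 Cartan matrix is
[[2, 0, -1, 0, 0, 0, 0], [0, 2, 0, -1, 0, -1, 0], [-1, 0, 2, 0, 0, -1, 0], [0, -1, 0, 2, 0, 0, -1], [0, 0, 0, 0, 2, 0, -1], [0, -1, -1, 0, 0, 2, 0], [0, 0, 0, -1, -1, 0, 2]].
All simple roots have the same length, so the diagram is simply laced. The associated Dynkin diagram is a chain of 7 nodes with single edges (A_7), so the type is A_7 (the algebra sl(8)).

A_7 (sl(8))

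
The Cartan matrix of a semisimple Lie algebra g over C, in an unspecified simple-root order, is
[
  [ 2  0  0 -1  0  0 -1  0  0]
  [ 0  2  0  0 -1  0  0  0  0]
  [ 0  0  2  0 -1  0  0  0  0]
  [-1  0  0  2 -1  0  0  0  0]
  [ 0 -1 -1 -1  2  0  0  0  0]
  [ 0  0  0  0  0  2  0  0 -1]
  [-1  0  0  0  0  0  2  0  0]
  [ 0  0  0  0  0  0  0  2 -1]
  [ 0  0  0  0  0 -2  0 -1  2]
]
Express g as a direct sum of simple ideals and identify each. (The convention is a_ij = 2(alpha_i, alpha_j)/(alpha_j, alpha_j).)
The diagram associated to this matrix has two connected components: the simple roots {alpha_6, alpha_8, alpha_9} form a chain of 3 nodes with a double edge at one end; the terminal node there is the unique short simple root (B_3), and {alpha_1, alpha_2, alpha_3, alpha_4, alpha_5, alpha_7} form a chain of 4 nodes with a fork of two nodes at one end (D_6). A semisimple Lie algebra decomposes uniquely as the direct sum of simple ideals, one per connected component of its Dynkin diagram, so g ≅ B_3 ⊕ D_6 (dimension 21 + 66 = 87).

B_3 (so(7)) ⊕ D_6 (so(12))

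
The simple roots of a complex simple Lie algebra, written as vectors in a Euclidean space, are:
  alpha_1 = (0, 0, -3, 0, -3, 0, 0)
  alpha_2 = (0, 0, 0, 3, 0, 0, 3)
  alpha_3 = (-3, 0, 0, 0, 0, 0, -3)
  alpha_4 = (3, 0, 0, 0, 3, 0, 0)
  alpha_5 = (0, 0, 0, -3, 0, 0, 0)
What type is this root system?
B_5 (so(11))

Compute the Cartan integers a_ij = 2(alpha_i, alpha_j)/(alpha_j, alpha_j); the resulting 5x5 Cartan matrix is
[[2, 0, 0, -1, 0], [0, 2, -1, 0, -2], [0, -1, 2, -1, 0], [-1, 0, -1, 2, 0], [0, -1, 0, 0, 2]].
The roots have two lengths (squared-length ratio 2:1); the short ones are alpha_{5}. The associated Dynkin diagram is a chain of 5 nodes with a double edge at one end; the terminal node there is the unique short simple root (B_5), so the type is B_5 (the algebra so(11)).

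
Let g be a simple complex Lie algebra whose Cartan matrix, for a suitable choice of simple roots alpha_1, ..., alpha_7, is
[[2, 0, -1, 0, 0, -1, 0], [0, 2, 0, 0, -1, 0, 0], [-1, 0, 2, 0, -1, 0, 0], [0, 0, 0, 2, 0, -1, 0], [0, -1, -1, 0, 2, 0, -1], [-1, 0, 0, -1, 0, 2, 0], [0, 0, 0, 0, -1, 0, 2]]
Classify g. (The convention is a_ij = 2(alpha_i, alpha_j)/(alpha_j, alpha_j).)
The matrix has rank 7 with 2's on the diagonal. Reading the off-diagonal entries as Dynkin edges (a single edge where a_ij = a_ji = -1; a double or triple edge where a_ij * a_ji = 2 or 3), the diagram is a chain of 5 nodes with a fork of two nodes at one end (D_7). One simple-root ordering that puts it in standard form is (alpha_4, alpha_6, alpha_1, alpha_3, alpha_5, alpha_2, alpha_7). So the algebra is type D_7, i.e. so(14).

type D_7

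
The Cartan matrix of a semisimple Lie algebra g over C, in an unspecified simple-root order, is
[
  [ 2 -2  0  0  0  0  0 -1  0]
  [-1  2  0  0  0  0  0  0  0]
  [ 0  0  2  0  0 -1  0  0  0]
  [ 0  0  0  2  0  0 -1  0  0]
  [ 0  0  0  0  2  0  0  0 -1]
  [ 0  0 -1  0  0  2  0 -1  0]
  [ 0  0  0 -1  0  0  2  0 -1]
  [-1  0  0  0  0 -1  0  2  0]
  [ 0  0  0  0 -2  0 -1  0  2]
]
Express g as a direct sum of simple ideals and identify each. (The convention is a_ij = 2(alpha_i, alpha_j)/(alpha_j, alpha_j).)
The diagram associated to this matrix has two connected components: the simple roots {alpha_4, alpha_5, alpha_7, alpha_9} form a chain of 4 nodes with a double edge at one end; the terminal node there is the unique short simple root (B_4), and {alpha_1, alpha_2, alpha_3, alpha_6, alpha_8} form a chain of 5 nodes with a double edge at one end; the terminal node there is the unique short simple root (B_5). A semisimple Lie algebra decomposes uniquely as the direct sum of simple ideals, one per connected component of its Dynkin diagram, so g ≅ B_4 ⊕ B_5 (dimension 36 + 55 = 91).

B_4 ⊕ B_5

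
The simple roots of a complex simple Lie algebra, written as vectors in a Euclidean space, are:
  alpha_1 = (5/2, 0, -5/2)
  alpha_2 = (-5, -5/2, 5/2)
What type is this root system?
Compute the Cartan integers a_ij = 2(alpha_i, alpha_j)/(alpha_j, alpha_j); the resulting 2x2 Cartan matrix is
[[2, -1], [-3, 2]].
The roots have two lengths (squared-length ratio 3:1); the short ones are alpha_{1}. The associated Dynkin diagram is two nodes joined by a triple edge (G_2), so the type is G_2.

G2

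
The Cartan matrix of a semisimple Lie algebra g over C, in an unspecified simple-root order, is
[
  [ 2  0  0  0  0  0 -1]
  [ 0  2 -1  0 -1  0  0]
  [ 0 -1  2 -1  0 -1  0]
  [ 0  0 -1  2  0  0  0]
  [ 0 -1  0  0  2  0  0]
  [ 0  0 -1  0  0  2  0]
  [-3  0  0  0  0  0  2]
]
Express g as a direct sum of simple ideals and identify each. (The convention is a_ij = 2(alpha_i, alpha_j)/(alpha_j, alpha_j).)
D_5 + G_2

The diagram associated to this matrix has two connected components: the simple roots {alpha_2, alpha_3, alpha_4, alpha_5, alpha_6} form a chain of 3 nodes with a fork of two nodes at one end (D_5), and {alpha_1, alpha_7} form two nodes joined by a triple edge (G_2). A semisimple Lie algebra decomposes uniquely as the direct sum of simple ideals, one per connected component of its Dynkin diagram, so g ≅ D_5 ⊕ G_2 (dimension 45 + 14 = 59).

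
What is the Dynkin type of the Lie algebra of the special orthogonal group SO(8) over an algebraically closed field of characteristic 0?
This is so(8) with 8 even, which has dimension 8(8-1)/2 = 28 and rank 8/2 = 4. In the classification of classical Lie algebras, the orthogonal algebra so(2n) in an even number of variables has type D_n; here n = 4, so the Dynkin diagram is a chain of 2 nodes with a fork of two nodes at one end (D_4). Hence the type is D_4.

D_4 (so(8))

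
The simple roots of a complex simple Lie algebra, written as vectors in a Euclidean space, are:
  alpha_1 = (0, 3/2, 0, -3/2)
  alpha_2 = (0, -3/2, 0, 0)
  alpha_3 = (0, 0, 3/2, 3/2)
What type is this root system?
Compute the Cartan integers a_ij = 2(alpha_i, alpha_j)/(alpha_j, alpha_j); the resulting 3x3 Cartan matrix is
[[2, -2, -1], [-1, 2, 0], [-1, 0, 2]].
The roots have two lengths (squared-length ratio 2:1); the short ones are alpha_{2}. The associated Dynkin diagram is a chain of 3 nodes with a double edge at one end; the terminal node there is the unique short simple root (B_3), so the type is B_3 (the algebra so(7)).

B3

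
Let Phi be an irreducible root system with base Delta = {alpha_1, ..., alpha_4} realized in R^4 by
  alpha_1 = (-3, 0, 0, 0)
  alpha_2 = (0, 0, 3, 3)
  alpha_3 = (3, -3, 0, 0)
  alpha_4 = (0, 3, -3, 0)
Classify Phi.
Compute the Cartan integers a_ij = 2(alpha_i, alpha_j)/(alpha_j, alpha_j); the resulting 4x4 Cartan matrix is
[[2, 0, -1, 0], [0, 2, 0, -1], [-2, 0, 2, -1], [0, -1, -1, 2]].
The roots have two lengths (squared-length ratio 2:1); the short ones are alpha_{1}. The associated Dynkin diagram is a chain of 4 nodes with a double edge at one end; the terminal node there is the unique short simple root (B_4), so the type is B_4 (the algebra so(9)).

B_4 (so(9))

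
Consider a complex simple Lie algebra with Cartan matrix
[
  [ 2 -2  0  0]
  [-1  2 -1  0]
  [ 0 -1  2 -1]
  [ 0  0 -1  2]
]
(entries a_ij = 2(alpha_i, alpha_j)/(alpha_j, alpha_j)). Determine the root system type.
The matrix has rank 4 with 2's on the diagonal. Reading the off-diagonal entries as Dynkin edges (a single edge where a_ij = a_ji = -1; a double or triple edge where a_ij * a_ji = 2 or 3), the diagram is a chain of 4 nodes with a double edge at one end; the terminal node there is the unique long simple root (C_4). One simple-root ordering that puts it in standard form is (alpha_4, alpha_3, alpha_2, alpha_1). So the algebra is type C_4, i.e. sp(8).

C_4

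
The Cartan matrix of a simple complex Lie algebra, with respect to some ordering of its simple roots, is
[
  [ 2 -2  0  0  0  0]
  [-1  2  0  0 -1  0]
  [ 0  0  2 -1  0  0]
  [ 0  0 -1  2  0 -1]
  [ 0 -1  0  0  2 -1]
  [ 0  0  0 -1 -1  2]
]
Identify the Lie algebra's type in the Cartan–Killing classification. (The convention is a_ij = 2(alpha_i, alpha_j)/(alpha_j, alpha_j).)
The matrix has rank 6 with 2's on the diagonal. Reading the off-diagonal entries as Dynkin edges (a single edge where a_ij = a_ji = -1; a double or triple edge where a_ij * a_ji = 2 or 3), the diagram is a chain of 6 nodes with a double edge at one end; the terminal node there is the unique long simple root (C_6). One simple-root ordering that puts it in standard form is (alpha_3, alpha_4, alpha_6, alpha_5, alpha_2, alpha_1). So the algebra is type C_6, i.e. sp(12).

type C_6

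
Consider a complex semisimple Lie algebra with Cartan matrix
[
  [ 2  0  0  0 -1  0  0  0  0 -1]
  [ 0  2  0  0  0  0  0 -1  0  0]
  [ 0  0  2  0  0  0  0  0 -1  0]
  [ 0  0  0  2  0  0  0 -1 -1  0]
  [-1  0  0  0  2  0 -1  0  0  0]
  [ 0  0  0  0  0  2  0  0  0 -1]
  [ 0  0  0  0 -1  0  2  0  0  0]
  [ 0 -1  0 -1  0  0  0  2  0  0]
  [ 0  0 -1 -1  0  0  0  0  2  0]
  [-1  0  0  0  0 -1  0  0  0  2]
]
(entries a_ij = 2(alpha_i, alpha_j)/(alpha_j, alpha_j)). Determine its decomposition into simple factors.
The diagram associated to this matrix has two connected components: the simple roots {alpha_1, alpha_5, alpha_6, alpha_7, alpha_10} form a chain of 5 nodes with single edges (A_5), and {alpha_2, alpha_3, alpha_4, alpha_8, alpha_9} form a chain of 5 nodes with single edges (A_5). A semisimple Lie algebra decomposes uniquely as the direct sum of simple ideals, one per connected component of its Dynkin diagram, so g ≅ A_5 ⊕ A_5 (dimension 35 + 35 = 70).

type A_5 ⊕ type A_5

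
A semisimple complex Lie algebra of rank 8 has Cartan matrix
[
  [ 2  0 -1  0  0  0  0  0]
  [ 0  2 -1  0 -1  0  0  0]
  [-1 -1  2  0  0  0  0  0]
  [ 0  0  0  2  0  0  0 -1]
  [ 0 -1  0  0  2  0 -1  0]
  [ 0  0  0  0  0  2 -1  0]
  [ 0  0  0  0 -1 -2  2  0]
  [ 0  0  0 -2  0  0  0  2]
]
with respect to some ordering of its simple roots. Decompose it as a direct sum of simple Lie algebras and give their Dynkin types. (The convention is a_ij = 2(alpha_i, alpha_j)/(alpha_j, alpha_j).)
B_2 ⊕ B_6

The diagram associated to this matrix has two connected components: the simple roots {alpha_4, alpha_8} form a chain of 2 nodes with a double edge at one end; the terminal node there is the unique short simple root (B_2), and {alpha_1, alpha_2, alpha_3, alpha_5, alpha_6, alpha_7} form a chain of 6 nodes with a double edge at one end; the terminal node there is the unique short simple root (B_6). A semisimple Lie algebra decomposes uniquely as the direct sum of simple ideals, one per connected component of its Dynkin diagram, so g ≅ B_2 ⊕ B_6 (dimension 10 + 78 = 88).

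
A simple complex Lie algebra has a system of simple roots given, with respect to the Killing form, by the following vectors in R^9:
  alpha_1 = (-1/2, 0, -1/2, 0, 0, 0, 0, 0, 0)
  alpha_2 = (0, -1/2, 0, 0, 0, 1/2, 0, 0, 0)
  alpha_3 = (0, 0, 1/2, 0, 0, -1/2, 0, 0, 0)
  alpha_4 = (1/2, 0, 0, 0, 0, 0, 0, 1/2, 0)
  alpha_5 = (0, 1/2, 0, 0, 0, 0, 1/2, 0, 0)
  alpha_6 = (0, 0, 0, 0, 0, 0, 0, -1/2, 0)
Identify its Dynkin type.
Compute the Cartan integers a_ij = 2(alpha_i, alpha_j)/(alpha_j, alpha_j); the resulting 6x6 Cartan matrix is
[[2, 0, -1, -1, 0, 0], [0, 2, -1, 0, -1, 0], [-1, -1, 2, 0, 0, 0], [-1, 0, 0, 2, 0, -2], [0, -1, 0, 0, 2, 0], [0, 0, 0, -1, 0, 2]].
The roots have two lengths (squared-length ratio 2:1); the short ones are alpha_{6}. The associated Dynkin diagram is a chain of 6 nodes with a double edge at one end; the terminal node there is the unique short simple root (B_6), so the type is B_6 (the algebra so(13)).

B_6 (so(13))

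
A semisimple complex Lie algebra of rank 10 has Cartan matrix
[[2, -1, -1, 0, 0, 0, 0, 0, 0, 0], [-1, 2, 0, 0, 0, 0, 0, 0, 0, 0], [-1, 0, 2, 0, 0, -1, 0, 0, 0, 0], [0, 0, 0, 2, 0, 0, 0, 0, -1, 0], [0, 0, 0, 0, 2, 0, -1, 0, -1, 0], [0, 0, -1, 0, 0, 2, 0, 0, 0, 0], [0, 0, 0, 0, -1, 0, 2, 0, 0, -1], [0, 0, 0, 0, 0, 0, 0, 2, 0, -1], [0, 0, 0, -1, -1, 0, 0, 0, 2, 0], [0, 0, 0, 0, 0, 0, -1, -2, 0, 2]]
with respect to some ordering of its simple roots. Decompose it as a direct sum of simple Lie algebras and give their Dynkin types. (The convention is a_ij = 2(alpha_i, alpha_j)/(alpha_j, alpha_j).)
A_4 ⊕ B_6

The diagram associated to this matrix has two connected components: the simple roots {alpha_1, alpha_2, alpha_3, alpha_6} form a chain of 4 nodes with single edges (A_4), and {alpha_4, alpha_5, alpha_7, alpha_8, alpha_9, alpha_10} form a chain of 6 nodes with a double edge at one end; the terminal node there is the unique short simple root (B_6). A semisimple Lie algebra decomposes uniquely as the direct sum of simple ideals, one per connected component of its Dynkin diagram, so g ≅ A_4 ⊕ B_6 (dimension 24 + 78 = 102).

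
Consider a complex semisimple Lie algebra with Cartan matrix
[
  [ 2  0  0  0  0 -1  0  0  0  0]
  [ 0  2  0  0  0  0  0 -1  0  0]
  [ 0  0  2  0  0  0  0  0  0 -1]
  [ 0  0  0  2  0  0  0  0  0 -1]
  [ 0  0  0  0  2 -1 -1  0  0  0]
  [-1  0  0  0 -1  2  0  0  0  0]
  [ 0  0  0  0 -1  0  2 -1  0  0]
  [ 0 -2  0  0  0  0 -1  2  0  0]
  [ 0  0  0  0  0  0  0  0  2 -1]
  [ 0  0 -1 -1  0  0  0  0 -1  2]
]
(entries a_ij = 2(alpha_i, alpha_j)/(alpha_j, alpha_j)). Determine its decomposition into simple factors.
type B_6 + type D_4

The diagram associated to this matrix has two connected components: the simple roots {alpha_1, alpha_2, alpha_5, alpha_6, alpha_7, alpha_8} form a chain of 6 nodes with a double edge at one end; the terminal node there is the unique short simple root (B_6), and {alpha_3, alpha_4, alpha_9, alpha_10} form a chain of 2 nodes with a fork of two nodes at one end (D_4). A semisimple Lie algebra decomposes uniquely as the direct sum of simple ideals, one per connected component of its Dynkin diagram, so g ≅ B_6 ⊕ D_4 (dimension 78 + 28 = 106).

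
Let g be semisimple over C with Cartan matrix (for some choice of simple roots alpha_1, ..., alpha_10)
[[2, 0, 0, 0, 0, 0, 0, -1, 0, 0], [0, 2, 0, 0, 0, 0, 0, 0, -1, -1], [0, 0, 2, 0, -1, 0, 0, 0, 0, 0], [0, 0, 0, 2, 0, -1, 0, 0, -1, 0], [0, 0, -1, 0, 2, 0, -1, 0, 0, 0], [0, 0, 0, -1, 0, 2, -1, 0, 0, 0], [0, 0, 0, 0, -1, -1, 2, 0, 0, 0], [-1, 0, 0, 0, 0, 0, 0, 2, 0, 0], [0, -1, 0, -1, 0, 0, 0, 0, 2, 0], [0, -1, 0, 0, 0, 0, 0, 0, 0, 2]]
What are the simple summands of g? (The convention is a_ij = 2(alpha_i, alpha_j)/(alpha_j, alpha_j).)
A_2 (sl(3)) + A_8 (sl(9))

The diagram associated to this matrix has two connected components: the simple roots {alpha_1, alpha_8} form a chain of 2 nodes with single edges (A_2), and {alpha_2, alpha_3, alpha_4, alpha_5, alpha_6, alpha_7, alpha_9, alpha_10} form a chain of 8 nodes with single edges (A_8). A semisimple Lie algebra decomposes uniquely as the direct sum of simple ideals, one per connected component of its Dynkin diagram, so g ≅ A_2 ⊕ A_8 (dimension 8 + 80 = 88).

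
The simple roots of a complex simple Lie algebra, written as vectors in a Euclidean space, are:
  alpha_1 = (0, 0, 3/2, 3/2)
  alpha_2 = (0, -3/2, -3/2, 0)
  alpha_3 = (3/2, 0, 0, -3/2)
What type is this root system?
Compute the Cartan integers a_ij = 2(alpha_i, alpha_j)/(alpha_j, alpha_j); the resulting 3x3 Cartan matrix is
[[2, -1, -1], [-1, 2, 0], [-1, 0, 2]].
All simple roots have the same length, so the diagram is simply laced. The associated Dynkin diagram is a chain of 3 nodes with single edges (A_3), so the type is A_3 (the algebra sl(4)).

type A_3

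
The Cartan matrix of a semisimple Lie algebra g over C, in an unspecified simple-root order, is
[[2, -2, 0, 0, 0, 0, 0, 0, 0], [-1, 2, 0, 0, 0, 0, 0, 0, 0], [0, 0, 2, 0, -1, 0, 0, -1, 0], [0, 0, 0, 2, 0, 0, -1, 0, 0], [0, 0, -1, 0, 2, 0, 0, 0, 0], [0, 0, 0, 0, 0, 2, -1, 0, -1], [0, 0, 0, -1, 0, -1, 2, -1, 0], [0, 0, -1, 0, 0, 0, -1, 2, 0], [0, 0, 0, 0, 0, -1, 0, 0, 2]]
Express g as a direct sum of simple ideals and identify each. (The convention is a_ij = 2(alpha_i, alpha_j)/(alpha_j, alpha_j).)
The diagram associated to this matrix has two connected components: the simple roots {alpha_1, alpha_2} form a chain of 2 nodes with a double edge at one end; the terminal node there is the unique short simple root (B_2), and {alpha_3, alpha_4, alpha_5, alpha_6, alpha_7, alpha_8, alpha_9} form a chain of 6 nodes with one extra node attached to the third node from one end (E_7). A semisimple Lie algebra decomposes uniquely as the direct sum of simple ideals, one per connected component of its Dynkin diagram, so g ≅ B_2 ⊕ E_7 (dimension 10 + 133 = 143).

B_2 + E_7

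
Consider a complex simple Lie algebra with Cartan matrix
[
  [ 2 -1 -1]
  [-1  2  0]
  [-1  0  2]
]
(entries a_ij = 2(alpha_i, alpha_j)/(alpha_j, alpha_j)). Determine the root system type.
The matrix has rank 3 with 2's on the diagonal. Reading the off-diagonal entries as Dynkin edges (a single edge where a_ij = a_ji = -1; a double or triple edge where a_ij * a_ji = 2 or 3), the diagram is a chain of 3 nodes with single edges (A_3). One simple-root ordering that puts it in standard form is (alpha_2, alpha_1, alpha_3). So the algebra is type A_3, i.e. sl(4).

A_3 (sl(4))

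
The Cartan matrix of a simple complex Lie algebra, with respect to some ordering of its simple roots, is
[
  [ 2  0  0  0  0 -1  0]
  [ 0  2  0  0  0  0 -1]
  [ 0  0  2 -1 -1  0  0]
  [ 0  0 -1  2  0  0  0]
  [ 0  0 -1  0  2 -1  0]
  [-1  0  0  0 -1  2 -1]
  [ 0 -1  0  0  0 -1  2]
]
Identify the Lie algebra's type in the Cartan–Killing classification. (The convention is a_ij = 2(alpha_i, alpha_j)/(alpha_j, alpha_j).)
E_7

The matrix has rank 7 with 2's on the diagonal. Reading the off-diagonal entries as Dynkin edges (a single edge where a_ij = a_ji = -1; a double or triple edge where a_ij * a_ji = 2 or 3), the diagram is a chain of 6 nodes with one extra node attached to the third node from one end (E_7). One simple-root ordering that puts it in standard form is (alpha_2, alpha_1, alpha_7, alpha_6, alpha_5, alpha_3, alpha_4). So the algebra is type E_7.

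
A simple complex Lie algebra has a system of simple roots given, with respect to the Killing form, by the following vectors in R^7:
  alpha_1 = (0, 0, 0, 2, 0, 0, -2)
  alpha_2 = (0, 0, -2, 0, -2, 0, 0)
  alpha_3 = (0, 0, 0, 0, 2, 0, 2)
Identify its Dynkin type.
A3

Compute the Cartan integers a_ij = 2(alpha_i, alpha_j)/(alpha_j, alpha_j); the resulting 3x3 Cartan matrix is
[[2, 0, -1], [0, 2, -1], [-1, -1, 2]].
All simple roots have the same length, so the diagram is simply laced. The associated Dynkin diagram is a chain of 3 nodes with single edges (A_3), so the type is A_3 (the algebra sl(4)).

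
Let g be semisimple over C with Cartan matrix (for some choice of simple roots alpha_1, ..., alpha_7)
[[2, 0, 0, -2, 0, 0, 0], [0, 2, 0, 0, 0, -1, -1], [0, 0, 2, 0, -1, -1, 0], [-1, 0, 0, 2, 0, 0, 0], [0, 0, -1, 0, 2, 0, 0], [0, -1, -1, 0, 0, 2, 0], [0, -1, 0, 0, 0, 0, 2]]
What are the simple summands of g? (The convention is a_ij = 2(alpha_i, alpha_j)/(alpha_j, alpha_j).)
The diagram associated to this matrix has two connected components: the simple roots {alpha_2, alpha_3, alpha_5, alpha_6, alpha_7} form a chain of 5 nodes with single edges (A_5), and {alpha_1, alpha_4} form a chain of 2 nodes with a double edge at one end; the terminal node there is the unique short simple root (B_2). A semisimple Lie algebra decomposes uniquely as the direct sum of simple ideals, one per connected component of its Dynkin diagram, so g ≅ A_5 ⊕ B_2 (dimension 35 + 10 = 45).

type A_5 ⊕ type B_2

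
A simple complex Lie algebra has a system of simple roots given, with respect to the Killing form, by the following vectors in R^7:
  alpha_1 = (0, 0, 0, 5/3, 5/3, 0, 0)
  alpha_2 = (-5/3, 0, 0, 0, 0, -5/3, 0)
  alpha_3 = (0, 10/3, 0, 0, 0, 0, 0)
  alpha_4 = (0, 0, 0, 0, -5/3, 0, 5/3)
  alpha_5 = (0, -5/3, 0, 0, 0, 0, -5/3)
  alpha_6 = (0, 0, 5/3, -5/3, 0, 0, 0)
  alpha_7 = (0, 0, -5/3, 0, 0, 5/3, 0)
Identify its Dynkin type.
C_7

Compute the Cartan integers a_ij = 2(alpha_i, alpha_j)/(alpha_j, alpha_j); the resulting 7x7 Cartan matrix is
[[2, 0, 0, -1, 0, -1, 0], [0, 2, 0, 0, 0, 0, -1], [0, 0, 2, 0, -2, 0, 0], [-1, 0, 0, 2, -1, 0, 0], [0, 0, -1, -1, 2, 0, 0], [-1, 0, 0, 0, 0, 2, -1], [0, -1, 0, 0, 0, -1, 2]].
The roots have two lengths (squared-length ratio 2:1); the short ones are alpha_{1,2,4,5,6,7}. The associated Dynkin diagram is a chain of 7 nodes with a double edge at one end; the terminal node there is the unique long simple root (C_7), so the type is C_7 (the algebra sp(14)).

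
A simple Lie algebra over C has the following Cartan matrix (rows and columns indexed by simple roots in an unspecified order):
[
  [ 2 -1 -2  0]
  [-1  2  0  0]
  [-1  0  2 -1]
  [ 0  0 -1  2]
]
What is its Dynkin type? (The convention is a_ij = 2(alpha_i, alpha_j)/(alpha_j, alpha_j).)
F4

The matrix has rank 4 with 2's on the diagonal. Reading the off-diagonal entries as Dynkin edges (a single edge where a_ij = a_ji = -1; a double or triple edge where a_ij * a_ji = 2 or 3), the diagram is a chain of 4 nodes with a double edge between the middle two (F_4). One simple-root ordering that puts it in standard form is (alpha_2, alpha_1, alpha_3, alpha_4). So the algebra is type F_4.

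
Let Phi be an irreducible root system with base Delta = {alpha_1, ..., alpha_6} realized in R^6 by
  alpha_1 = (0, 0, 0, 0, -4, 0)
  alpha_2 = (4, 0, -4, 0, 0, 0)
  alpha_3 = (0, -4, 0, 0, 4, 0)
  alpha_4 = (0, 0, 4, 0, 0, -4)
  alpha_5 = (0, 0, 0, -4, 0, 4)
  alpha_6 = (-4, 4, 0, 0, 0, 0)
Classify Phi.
B6

Compute the Cartan integers a_ij = 2(alpha_i, alpha_j)/(alpha_j, alpha_j); the resulting 6x6 Cartan matrix is
[[2, 0, -1, 0, 0, 0], [0, 2, 0, -1, 0, -1], [-2, 0, 2, 0, 0, -1], [0, -1, 0, 2, -1, 0], [0, 0, 0, -1, 2, 0], [0, -1, -1, 0, 0, 2]].
The roots have two lengths (squared-length ratio 2:1); the short ones are alpha_{1}. The associated Dynkin diagram is a chain of 6 nodes with a double edge at one end; the terminal node there is the unique short simple root (B_6), so the type is B_6 (the algebra so(13)).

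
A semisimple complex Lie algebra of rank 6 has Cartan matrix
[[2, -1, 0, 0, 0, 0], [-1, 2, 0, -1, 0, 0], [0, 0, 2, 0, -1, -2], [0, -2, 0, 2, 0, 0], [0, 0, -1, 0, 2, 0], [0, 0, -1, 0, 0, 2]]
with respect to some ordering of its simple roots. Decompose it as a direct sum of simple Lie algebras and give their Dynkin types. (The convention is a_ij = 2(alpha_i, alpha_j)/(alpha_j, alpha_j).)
type B_3 + type C_3

The diagram associated to this matrix has two connected components: the simple roots {alpha_3, alpha_5, alpha_6} form a chain of 3 nodes with a double edge at one end; the terminal node there is the unique short simple root (B_3), and {alpha_1, alpha_2, alpha_4} form a chain of 3 nodes with a double edge at one end; the terminal node there is the unique long simple root (C_3). A semisimple Lie algebra decomposes uniquely as the direct sum of simple ideals, one per connected component of its Dynkin diagram, so g ≅ B_3 ⊕ C_3 (dimension 21 + 21 = 42).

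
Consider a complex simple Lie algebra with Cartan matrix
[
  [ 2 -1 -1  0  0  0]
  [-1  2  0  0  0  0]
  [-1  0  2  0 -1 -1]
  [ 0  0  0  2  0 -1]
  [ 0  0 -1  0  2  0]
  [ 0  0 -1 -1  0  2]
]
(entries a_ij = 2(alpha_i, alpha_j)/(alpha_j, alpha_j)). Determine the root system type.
E6

The matrix has rank 6 with 2's on the diagonal. Reading the off-diagonal entries as Dynkin edges (a single edge where a_ij = a_ji = -1; a double or triple edge where a_ij * a_ji = 2 or 3), the diagram is a chain of 5 nodes with one extra node attached to the third node from one end (E_6). One simple-root ordering that puts it in standard form is (alpha_4, alpha_5, alpha_6, alpha_3, alpha_1, alpha_2). So the algebra is type E_6.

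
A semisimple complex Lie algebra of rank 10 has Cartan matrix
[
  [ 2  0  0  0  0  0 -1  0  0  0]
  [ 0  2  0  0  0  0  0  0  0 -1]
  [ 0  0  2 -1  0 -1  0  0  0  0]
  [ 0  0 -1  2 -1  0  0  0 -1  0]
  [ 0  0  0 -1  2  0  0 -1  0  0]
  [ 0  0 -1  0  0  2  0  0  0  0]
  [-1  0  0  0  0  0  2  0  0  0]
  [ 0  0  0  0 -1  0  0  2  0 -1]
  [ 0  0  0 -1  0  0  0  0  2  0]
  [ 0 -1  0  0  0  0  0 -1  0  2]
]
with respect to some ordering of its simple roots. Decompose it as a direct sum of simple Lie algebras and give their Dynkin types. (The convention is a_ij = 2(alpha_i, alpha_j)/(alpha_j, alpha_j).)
The diagram associated to this matrix has two connected components: the simple roots {alpha_1, alpha_7} form a chain of 2 nodes with single edges (A_2), and {alpha_2, alpha_3, alpha_4, alpha_5, alpha_6, alpha_8, alpha_9, alpha_10} form a chain of 7 nodes with one extra node attached to the third node from one end (E_8). A semisimple Lie algebra decomposes uniquely as the direct sum of simple ideals, one per connected component of its Dynkin diagram, so g ≅ A_2 ⊕ E_8 (dimension 8 + 248 = 256).

A_2 (sl(3)) + E_8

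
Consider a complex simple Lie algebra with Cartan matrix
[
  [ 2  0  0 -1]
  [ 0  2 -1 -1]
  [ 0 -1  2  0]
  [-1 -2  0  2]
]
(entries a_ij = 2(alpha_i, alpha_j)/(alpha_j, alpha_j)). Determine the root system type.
The matrix has rank 4 with 2's on the diagonal. Reading the off-diagonal entries as Dynkin edges (a single edge where a_ij = a_ji = -1; a double or triple edge where a_ij * a_ji = 2 or 3), the diagram is a chain of 4 nodes with a double edge between the middle two (F_4). One simple-root ordering that puts it in standard form is (alpha_1, alpha_4, alpha_2, alpha_3). So the algebra is type F_4.

F_4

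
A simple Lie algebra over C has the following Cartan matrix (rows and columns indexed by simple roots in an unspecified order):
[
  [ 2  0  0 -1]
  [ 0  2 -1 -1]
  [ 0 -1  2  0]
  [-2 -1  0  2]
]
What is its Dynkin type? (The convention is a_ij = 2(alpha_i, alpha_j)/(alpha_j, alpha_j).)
The matrix has rank 4 with 2's on the diagonal. Reading the off-diagonal entries as Dynkin edges (a single edge where a_ij = a_ji = -1; a double or triple edge where a_ij * a_ji = 2 or 3), the diagram is a chain of 4 nodes with a double edge at one end; the terminal node there is the unique short simple root (B_4). One simple-root ordering that puts it in standard form is (alpha_3, alpha_2, alpha_4, alpha_1). So the algebra is type B_4, i.e. so(9).

B_4 (so(9))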